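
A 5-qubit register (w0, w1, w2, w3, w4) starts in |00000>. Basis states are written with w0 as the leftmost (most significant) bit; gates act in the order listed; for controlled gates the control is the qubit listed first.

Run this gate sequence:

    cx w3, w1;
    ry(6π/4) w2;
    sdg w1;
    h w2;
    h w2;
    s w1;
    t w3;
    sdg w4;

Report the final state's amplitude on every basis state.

After the circuit, the state carries amplitude -sqrt(2)/2 on |00000>, sqrt(2)/2 on |00100>, and 0 on every other basis state. Key observation: gates 3-6 undo each other exactly, leaving only the rest of the circuit to track.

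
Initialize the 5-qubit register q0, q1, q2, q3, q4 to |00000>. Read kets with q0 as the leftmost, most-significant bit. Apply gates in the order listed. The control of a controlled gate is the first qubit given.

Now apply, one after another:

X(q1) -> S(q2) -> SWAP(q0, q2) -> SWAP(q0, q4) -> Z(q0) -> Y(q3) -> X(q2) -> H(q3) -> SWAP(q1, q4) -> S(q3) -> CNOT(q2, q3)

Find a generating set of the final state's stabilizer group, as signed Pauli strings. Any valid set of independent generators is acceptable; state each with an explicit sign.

The final state is stabilized by the group generated by +IIIYI, +ZIIII, +IZIII, -IIZII, -IIIIZ; other independent generating sets are equally valid.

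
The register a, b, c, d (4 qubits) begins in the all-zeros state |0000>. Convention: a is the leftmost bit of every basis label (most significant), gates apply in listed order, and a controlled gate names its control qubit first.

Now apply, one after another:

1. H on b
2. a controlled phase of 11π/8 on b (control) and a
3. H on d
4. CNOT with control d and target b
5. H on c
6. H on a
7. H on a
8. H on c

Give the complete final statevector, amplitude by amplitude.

The final amplitudes are 1/2 on |0000>, 1/2 on |0001>, 1/2 on |0100>, 1/2 on |0101>, and 0 on every other basis state.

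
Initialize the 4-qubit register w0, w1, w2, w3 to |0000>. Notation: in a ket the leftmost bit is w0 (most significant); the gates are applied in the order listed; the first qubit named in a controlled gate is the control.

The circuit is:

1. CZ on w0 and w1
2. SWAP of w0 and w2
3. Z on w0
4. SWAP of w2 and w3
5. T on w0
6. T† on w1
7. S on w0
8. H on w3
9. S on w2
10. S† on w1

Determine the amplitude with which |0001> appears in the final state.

The final state's coefficient on |0001> equals sqrt(2)/2.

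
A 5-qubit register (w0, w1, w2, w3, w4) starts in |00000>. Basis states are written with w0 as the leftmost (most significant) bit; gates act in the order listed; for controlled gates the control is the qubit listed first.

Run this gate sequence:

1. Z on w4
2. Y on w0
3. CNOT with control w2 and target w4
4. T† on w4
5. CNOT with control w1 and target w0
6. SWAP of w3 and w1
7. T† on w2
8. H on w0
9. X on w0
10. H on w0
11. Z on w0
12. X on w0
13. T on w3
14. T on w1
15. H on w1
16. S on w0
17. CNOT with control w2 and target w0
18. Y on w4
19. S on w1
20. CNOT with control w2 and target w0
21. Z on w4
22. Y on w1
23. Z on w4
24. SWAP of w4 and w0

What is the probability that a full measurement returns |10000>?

A full measurement returns |10000> with probability 1/2. Key observation: the block from step 8 through step 11 cancels to the identity and can be dropped.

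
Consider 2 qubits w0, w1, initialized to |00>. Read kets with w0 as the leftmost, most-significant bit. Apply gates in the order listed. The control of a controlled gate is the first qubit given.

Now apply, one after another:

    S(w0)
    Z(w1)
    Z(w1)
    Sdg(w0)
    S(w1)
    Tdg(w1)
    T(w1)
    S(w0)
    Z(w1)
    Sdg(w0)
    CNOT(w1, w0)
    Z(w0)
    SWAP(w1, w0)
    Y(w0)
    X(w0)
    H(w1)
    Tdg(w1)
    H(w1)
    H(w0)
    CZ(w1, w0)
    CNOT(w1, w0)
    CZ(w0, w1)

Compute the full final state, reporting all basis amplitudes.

The resulting statevector has amplitude sqrt(2)*(exp(I*pi/4) + I)/4 on |00>, sqrt(2)*(-I + exp(I*pi/4))/4 on |01>, sqrt(2)*(exp(I*pi/4) + I)/4 on |10>, sqrt(2)*(-I + exp(I*pi/4))/4 on |11>. Key observation: gates 1-4 undo each other exactly, leaving only the rest of the circuit to track.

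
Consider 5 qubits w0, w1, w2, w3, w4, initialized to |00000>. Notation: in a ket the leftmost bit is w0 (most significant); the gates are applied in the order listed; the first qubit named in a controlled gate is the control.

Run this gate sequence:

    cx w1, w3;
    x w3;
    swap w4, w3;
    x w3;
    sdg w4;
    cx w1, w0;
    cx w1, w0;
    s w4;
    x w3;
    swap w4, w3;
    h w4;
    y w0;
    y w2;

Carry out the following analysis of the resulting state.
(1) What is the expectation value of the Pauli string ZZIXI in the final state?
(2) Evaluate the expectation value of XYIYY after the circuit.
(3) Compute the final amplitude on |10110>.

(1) In the final state, ZZIXI has expectation 0. Key observation: the block from step 3 through step 10 cancels to the identity and can be dropped.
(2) The observable XYIYY averages to 0.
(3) The amplitude on |10110> is -sqrt(2)/2.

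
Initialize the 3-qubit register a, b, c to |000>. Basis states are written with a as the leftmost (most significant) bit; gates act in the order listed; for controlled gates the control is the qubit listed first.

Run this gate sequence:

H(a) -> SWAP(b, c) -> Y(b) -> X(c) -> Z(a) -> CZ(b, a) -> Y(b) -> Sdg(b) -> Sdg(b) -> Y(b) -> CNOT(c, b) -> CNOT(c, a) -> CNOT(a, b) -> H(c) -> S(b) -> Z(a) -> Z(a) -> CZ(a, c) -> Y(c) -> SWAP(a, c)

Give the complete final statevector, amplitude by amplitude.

The final amplitudes are -1/2 on |000>, 0 on |001>, 0 on |010>, I/2 on |011>, -1/2 on |100>, 0 on |101>, 0 on |110>, -I/2 on |111>.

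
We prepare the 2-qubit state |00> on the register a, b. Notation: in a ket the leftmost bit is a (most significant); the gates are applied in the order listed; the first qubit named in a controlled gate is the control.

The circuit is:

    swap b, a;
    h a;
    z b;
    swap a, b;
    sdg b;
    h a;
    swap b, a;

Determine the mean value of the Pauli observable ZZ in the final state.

The expectation value of ZZ is 0.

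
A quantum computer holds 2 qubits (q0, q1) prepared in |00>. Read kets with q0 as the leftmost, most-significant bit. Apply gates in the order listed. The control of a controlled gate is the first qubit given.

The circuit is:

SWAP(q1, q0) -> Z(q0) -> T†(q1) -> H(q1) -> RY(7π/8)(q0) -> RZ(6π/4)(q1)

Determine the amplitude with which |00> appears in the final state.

The amplitude on |00> is -sqrt(2)*exp(I*pi/4)*sin(pi/16)/2.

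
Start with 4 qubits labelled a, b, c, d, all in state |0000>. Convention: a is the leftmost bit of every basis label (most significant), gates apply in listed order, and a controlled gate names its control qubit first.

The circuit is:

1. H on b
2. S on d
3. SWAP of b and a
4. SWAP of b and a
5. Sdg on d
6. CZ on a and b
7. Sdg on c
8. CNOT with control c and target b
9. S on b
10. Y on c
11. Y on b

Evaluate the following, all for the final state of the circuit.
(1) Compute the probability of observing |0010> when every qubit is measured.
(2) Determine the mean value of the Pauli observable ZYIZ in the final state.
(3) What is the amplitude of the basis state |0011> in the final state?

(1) The probability of measuring |0010> is 1/2. Key observation: steps 2-5 multiply out to the identity, so the circuit reduces to the remaining gates.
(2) The observable ZYIZ averages to 1.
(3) The amplitude on |0011> is 0.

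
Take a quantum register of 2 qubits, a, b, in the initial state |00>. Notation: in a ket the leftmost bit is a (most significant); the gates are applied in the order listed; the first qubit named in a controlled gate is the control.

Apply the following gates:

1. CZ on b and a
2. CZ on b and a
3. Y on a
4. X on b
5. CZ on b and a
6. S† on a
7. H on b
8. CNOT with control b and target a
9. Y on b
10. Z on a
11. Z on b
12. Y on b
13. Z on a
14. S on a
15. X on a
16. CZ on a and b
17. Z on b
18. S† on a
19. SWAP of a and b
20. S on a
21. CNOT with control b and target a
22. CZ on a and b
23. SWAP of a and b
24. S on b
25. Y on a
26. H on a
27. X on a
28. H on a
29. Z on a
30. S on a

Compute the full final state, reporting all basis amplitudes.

The final amplitudes are -sqrt(2)*I/2 on |00>, 0 on |01>, -sqrt(2)*I/2 on |10>, 0 on |11>. Key observation: gates 26-29 undo each other exactly, leaving only the rest of the circuit to track.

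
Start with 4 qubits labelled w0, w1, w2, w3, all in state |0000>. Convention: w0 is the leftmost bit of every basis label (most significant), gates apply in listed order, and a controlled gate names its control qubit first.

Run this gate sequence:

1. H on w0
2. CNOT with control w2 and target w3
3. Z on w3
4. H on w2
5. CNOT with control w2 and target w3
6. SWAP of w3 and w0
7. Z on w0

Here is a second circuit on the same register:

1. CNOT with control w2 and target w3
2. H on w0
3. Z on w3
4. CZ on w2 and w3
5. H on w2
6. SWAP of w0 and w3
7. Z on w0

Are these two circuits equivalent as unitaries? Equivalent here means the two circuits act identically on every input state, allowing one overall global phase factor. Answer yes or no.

No: there is an input state on which the two circuits produce genuinely different outputs (not merely differing by a phase).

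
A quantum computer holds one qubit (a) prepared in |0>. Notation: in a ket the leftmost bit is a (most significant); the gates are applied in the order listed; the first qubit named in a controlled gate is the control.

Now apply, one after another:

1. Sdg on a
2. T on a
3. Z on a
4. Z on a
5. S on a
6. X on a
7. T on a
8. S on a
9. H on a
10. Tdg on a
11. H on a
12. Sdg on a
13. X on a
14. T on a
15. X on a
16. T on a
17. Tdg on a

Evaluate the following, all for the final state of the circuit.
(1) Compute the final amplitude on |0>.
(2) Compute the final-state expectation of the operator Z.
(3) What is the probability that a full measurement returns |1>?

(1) The final state's coefficient on |0> equals -1/2 - exp(3*I*pi/4)/2.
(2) The expectation value of Z is -sqrt(2)/2.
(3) A full measurement returns |1> with probability sqrt(2)/4 + 1/2.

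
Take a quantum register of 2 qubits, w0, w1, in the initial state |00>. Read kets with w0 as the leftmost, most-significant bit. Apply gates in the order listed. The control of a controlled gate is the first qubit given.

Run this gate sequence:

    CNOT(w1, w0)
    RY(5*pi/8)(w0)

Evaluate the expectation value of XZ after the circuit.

In the final state, XZ has expectation sqrt(sqrt(2) + 2)/2.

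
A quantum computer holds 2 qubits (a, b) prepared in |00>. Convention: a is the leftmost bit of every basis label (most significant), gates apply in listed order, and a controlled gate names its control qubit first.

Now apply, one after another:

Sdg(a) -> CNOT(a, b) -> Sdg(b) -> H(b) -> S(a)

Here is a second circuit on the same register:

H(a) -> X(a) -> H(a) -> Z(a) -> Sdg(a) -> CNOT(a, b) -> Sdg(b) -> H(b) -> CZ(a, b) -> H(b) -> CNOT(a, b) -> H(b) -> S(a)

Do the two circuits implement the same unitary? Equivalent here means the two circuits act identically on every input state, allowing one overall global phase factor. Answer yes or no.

Yes, they are equivalent — the unitaries differ by at most a global phase.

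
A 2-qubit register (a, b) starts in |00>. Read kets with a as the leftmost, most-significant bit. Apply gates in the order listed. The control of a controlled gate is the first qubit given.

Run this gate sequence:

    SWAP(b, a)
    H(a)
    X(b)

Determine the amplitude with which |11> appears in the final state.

The amplitude on |11> is sqrt(2)/2.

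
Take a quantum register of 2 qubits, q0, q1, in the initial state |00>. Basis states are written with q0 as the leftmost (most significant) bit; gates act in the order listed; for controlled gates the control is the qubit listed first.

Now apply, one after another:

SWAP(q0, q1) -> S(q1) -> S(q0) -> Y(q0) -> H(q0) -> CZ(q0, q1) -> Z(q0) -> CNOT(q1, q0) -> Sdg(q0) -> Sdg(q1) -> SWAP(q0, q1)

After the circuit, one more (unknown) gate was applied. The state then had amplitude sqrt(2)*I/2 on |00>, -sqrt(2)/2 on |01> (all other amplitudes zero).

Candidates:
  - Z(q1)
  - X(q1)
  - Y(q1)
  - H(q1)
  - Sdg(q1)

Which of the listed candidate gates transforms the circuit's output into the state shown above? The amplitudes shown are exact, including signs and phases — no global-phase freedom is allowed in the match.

It was Z(q1) that produced the state shown.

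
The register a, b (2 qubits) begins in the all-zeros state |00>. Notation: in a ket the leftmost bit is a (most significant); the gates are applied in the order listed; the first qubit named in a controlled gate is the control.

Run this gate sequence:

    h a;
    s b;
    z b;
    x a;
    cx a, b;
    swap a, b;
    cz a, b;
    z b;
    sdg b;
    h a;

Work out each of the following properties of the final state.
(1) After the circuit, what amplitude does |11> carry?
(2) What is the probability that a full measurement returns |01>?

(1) |11> carries amplitude I/2 in the final state.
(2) A full measurement returns |01> with probability 1/4.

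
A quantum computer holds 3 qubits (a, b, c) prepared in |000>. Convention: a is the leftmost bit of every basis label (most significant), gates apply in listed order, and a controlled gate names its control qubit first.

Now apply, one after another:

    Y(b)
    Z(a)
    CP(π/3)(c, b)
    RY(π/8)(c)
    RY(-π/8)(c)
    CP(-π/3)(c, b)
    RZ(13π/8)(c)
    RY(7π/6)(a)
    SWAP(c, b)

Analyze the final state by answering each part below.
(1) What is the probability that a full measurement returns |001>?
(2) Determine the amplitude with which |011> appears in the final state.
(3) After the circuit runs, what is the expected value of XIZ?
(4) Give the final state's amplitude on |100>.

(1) Outcome |001> occurs with probability 1/2 - sqrt(3)/4.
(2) The final state's coefficient on |011> equals 0.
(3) The observable XIZ averages to 1/2.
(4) The final state's coefficient on |100> equals 0.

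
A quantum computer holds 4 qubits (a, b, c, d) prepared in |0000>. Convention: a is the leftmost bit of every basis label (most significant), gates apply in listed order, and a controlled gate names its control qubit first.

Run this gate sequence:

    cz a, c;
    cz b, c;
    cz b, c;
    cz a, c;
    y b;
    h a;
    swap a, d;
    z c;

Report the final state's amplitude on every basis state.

The resulting statevector has amplitude sqrt(2)*I/2 on |0100>, sqrt(2)*I/2 on |0101>, and 0 on every other basis state. Key observation: steps 1-4 multiply out to the identity, so the circuit reduces to the remaining gates.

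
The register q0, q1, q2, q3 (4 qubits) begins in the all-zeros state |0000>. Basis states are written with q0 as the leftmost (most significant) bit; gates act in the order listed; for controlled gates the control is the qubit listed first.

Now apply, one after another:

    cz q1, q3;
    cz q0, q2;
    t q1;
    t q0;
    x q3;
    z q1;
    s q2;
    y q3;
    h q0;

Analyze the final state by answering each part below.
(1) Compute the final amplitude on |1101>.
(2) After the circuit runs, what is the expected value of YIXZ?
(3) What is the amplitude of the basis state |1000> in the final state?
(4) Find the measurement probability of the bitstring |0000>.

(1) The amplitude on |1101> is 0.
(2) The expectation value of YIXZ is 0.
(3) |1000> carries amplitude -sqrt(2)*I/2 in the final state.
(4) Outcome |0000> occurs with probability 1/2.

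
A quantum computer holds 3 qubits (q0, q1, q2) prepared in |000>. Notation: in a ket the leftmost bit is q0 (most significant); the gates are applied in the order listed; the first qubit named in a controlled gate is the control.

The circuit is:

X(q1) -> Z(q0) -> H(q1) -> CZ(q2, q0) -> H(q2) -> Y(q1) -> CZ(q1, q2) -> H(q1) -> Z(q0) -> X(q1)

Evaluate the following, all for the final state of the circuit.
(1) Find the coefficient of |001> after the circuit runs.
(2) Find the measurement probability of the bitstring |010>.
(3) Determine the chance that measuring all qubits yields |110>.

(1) |001> carries amplitude sqrt(2)*I/2 in the final state.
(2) A full measurement returns |010> with probability 1/2.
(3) Outcome |110> occurs with probability 0.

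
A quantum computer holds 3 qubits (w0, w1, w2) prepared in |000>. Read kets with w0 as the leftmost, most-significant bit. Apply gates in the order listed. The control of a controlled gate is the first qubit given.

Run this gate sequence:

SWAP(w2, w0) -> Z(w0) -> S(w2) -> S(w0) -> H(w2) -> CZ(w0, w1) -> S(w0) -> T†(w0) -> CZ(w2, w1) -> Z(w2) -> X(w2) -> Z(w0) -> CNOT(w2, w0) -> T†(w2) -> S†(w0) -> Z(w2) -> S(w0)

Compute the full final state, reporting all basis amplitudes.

The final amplitudes are -sqrt(2)/2 on |000>, sqrt(2)*exp(3*I*pi/4)/2 on |101>, and 0 on every other basis state.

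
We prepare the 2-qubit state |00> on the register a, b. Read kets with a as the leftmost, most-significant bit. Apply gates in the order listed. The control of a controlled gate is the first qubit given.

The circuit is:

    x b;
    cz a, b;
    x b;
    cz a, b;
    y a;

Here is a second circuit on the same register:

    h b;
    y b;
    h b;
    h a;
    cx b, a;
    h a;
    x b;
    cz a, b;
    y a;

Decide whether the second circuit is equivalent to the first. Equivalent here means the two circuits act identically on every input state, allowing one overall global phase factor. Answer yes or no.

No: there is an input state on which the two circuits produce genuinely different outputs (not merely differing by a phase).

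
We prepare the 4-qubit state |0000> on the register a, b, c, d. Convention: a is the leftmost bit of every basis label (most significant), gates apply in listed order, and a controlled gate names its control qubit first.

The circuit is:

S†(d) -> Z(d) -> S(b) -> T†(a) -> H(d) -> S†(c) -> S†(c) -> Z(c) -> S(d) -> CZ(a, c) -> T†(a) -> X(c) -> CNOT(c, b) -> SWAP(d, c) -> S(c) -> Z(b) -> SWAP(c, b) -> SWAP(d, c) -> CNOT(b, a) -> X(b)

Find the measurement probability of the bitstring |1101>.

The probability of measuring |1101> is 0.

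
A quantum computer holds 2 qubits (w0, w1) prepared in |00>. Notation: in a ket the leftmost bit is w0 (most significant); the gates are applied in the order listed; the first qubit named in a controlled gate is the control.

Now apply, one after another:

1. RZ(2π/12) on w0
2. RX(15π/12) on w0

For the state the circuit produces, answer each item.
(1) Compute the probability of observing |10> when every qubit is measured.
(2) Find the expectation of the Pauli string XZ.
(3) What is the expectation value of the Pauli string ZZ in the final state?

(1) The probability of measuring |10> is sqrt(2)/4 + 1/2.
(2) The observable XZ averages to 0.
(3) In the final state, ZZ has expectation -sqrt(2)/2.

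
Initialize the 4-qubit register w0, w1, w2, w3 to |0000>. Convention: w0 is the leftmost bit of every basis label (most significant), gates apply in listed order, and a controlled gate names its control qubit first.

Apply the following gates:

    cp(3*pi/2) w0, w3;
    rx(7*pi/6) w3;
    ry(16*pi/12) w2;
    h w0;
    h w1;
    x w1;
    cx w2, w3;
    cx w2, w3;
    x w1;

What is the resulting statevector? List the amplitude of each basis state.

After the circuit, the state carries amplitude -sqrt(2)/16 + sqrt(6)/16 on |0000>, I*(sqrt(2) + sqrt(6))/16 on |0001>, -3*sqrt(2)/16 + sqrt(6)/16 on |0010>, I*(-3*sqrt(2) - sqrt(6))/16 on |0011>, -sqrt(2)/16 + sqrt(6)/16 on |0100>, I*(sqrt(2) + sqrt(6))/16 on |0101>, -3*sqrt(2)/16 + sqrt(6)/16 on |0110>, I*(-3*sqrt(2) - sqrt(6))/16 on |0111>, -sqrt(2)/16 + sqrt(6)/16 on |1000>, I*(sqrt(2) + sqrt(6))/16 on |1001>, -3*sqrt(2)/16 + sqrt(6)/16 on |1010>, I*(-3*sqrt(2) - sqrt(6))/16 on |1011>, -sqrt(2)/16 + sqrt(6)/16 on |1100>, I*(sqrt(2) + sqrt(6))/16 on |1101>, -3*sqrt(2)/16 + sqrt(6)/16 on |1110>, I*(-3*sqrt(2) - sqrt(6))/16 on |1111>. Key observation: steps 6-9 multiply out to the identity, so the circuit reduces to the remaining gates.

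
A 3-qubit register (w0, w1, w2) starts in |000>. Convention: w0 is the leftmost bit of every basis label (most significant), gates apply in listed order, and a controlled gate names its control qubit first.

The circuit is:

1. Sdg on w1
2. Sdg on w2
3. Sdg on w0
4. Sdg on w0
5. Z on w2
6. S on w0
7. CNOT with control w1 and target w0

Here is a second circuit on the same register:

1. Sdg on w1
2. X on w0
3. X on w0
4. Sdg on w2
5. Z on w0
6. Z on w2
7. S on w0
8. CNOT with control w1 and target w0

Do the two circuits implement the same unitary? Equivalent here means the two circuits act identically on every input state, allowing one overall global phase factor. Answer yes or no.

Yes: on every input state the two circuits agree up to one overall phase factor.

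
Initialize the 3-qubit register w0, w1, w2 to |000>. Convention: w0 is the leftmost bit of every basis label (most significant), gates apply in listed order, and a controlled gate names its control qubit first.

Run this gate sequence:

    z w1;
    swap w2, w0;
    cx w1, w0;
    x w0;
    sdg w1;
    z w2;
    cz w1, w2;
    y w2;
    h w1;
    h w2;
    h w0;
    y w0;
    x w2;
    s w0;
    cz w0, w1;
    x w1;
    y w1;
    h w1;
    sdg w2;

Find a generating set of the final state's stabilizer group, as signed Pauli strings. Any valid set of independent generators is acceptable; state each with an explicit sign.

One valid set of independent stabilizer generators is -XYI, +IIY, -ZZI (any independent generating set of the same group is equally correct).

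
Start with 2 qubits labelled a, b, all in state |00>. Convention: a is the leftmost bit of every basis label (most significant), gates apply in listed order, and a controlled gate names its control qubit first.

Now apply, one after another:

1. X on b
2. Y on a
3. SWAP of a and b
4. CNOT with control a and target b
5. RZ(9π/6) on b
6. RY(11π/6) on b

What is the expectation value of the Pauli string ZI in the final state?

In the final state, ZI has expectation -1.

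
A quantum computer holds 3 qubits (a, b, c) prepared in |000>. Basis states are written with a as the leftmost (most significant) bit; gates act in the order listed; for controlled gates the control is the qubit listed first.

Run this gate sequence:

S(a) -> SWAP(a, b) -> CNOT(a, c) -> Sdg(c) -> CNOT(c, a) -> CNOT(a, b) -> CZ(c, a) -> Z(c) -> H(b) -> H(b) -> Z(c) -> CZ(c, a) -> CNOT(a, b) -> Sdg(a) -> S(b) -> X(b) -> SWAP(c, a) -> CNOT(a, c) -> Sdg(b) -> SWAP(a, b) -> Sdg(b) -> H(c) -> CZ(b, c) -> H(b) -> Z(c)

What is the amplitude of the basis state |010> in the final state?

The final state's coefficient on |010> equals 0. Key observation: steps 6-13 multiply out to the identity, so the circuit reduces to the remaining gates.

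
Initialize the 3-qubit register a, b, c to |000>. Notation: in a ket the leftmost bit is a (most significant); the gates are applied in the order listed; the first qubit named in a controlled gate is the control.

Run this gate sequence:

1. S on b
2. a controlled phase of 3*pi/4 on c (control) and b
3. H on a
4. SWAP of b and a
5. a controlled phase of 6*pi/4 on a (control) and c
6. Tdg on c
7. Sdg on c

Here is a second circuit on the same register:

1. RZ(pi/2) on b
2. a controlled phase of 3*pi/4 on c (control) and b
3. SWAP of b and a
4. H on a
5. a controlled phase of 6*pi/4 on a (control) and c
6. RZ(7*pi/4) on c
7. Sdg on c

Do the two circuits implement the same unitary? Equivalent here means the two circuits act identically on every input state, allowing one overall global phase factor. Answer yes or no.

No, they are not equivalent — no single phase factor reconciles the two unitaries.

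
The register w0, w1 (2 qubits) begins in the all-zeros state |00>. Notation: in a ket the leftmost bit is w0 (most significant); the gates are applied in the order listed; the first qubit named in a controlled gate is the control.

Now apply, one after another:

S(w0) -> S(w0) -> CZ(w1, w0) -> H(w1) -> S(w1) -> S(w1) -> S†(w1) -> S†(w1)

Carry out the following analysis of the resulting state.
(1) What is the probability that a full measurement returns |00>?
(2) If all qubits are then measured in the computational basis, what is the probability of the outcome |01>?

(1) Outcome |00> occurs with probability 1/2.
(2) Outcome |01> occurs with probability 1/2.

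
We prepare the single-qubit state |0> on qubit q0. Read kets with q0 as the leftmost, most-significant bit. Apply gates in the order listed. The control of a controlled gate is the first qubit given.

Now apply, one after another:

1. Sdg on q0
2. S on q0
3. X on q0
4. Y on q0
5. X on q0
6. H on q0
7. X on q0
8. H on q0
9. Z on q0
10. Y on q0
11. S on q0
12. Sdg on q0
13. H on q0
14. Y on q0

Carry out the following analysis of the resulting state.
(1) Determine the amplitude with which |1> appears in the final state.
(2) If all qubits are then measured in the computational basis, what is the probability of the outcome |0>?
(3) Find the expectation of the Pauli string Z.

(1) The final state's coefficient on |1> equals -sqrt(2)*I/2. Key observation: the block from step 6 through step 9 cancels to the identity and can be dropped.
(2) A full measurement returns |0> with probability 1/2.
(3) The observable Z averages to 0.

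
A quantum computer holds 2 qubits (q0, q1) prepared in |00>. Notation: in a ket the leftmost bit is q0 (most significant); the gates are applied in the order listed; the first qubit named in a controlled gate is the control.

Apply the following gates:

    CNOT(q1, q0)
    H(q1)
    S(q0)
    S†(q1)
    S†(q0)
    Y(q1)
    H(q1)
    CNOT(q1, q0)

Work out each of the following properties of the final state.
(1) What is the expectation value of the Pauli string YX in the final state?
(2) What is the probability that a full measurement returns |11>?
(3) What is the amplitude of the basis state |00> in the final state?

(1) The expectation value of YX is 1.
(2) The probability of measuring |11> is 1/2.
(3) The final state's coefficient on |00> equals -1/2 + I/2.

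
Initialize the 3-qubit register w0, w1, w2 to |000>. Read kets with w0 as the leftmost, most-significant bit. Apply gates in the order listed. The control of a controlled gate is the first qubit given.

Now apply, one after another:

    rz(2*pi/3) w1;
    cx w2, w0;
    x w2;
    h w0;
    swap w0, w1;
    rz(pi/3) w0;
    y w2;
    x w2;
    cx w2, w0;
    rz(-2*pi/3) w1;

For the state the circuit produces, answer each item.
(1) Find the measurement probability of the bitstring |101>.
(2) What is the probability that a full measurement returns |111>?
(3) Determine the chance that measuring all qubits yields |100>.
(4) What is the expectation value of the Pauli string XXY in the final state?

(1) The probability of measuring |101> is 1/2.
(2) The probability of measuring |111> is 1/2.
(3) A full measurement returns |100> with probability 0.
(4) The observable XXY averages to 0.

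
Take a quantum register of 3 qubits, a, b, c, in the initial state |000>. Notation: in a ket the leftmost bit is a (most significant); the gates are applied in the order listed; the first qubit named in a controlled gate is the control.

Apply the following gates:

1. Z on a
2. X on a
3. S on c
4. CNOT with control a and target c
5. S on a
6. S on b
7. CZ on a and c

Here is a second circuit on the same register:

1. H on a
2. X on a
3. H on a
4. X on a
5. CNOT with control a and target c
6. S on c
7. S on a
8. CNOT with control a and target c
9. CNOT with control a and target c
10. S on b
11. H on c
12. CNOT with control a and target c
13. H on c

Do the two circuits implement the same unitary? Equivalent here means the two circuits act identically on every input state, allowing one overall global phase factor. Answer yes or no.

No — the two circuits implement different unitaries, even allowing a global phase.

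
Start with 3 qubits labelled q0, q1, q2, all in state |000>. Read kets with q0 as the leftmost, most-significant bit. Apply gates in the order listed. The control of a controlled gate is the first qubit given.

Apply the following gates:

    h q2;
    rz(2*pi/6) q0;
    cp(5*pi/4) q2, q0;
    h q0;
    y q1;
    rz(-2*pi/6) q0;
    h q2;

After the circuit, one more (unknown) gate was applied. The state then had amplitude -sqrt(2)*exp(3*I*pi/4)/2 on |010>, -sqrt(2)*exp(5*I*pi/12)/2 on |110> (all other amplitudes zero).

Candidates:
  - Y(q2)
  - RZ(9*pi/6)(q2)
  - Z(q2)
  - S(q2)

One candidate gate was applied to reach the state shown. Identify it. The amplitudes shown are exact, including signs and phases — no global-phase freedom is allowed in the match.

The applied gate was RZ(9*pi/6)(q2).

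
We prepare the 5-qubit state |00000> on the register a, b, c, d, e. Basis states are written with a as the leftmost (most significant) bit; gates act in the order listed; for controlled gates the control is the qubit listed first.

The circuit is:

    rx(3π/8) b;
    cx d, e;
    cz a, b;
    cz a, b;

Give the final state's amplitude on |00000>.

The amplitude on |00000> is cos(3*pi/16). Key observation: gates 3-4 undo each other exactly, leaving only the rest of the circuit to track.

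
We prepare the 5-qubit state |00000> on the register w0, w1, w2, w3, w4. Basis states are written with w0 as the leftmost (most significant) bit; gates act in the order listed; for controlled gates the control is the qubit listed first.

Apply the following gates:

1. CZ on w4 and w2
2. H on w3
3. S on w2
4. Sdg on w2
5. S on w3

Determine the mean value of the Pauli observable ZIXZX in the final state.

The observable ZIXZX averages to 0. Key observation: gates 3-4 undo each other exactly, leaving only the rest of the circuit to track.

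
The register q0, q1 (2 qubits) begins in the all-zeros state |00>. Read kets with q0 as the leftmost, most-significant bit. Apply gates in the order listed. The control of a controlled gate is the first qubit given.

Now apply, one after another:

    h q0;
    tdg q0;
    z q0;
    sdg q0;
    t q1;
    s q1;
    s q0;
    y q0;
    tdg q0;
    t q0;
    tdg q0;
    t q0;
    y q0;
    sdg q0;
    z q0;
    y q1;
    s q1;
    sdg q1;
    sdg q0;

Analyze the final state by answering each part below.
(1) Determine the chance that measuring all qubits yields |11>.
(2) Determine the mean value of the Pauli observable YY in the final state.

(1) A full measurement returns |11> with probability 1/2.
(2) The observable YY averages to 0.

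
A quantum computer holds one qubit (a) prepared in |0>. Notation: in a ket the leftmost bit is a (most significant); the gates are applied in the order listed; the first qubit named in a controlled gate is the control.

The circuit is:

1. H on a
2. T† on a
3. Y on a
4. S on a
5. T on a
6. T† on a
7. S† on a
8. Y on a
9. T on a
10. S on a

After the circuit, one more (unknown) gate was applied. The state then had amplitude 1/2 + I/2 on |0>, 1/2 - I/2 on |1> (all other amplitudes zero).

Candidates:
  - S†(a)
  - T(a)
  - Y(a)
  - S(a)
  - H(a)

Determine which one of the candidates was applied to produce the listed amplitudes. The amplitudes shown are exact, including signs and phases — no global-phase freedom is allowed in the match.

The unique candidate consistent with the amplitudes is H(a).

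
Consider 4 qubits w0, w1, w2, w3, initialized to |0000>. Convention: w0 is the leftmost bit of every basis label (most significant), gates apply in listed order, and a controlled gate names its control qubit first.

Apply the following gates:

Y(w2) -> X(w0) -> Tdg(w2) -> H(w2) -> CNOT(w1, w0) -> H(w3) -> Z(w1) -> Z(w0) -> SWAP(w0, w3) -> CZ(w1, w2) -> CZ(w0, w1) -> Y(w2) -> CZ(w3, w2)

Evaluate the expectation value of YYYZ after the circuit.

The observable YYYZ averages to 0.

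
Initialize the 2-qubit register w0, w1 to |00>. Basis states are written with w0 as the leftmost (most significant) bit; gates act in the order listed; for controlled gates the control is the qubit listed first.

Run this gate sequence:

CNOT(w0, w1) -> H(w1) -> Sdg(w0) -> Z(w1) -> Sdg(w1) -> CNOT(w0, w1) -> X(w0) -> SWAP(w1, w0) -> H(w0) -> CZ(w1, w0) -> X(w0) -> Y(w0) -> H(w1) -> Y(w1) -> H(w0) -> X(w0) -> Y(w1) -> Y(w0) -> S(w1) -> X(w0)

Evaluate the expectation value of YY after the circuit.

The expectation value of YY is -1.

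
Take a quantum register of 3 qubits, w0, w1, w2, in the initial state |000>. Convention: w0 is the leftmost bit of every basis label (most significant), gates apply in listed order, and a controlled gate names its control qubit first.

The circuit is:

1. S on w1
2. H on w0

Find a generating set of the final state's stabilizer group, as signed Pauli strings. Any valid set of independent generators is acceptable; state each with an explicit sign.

The stabilizer group can be generated by +XII, +IZI, +IIZ, among other valid generating sets.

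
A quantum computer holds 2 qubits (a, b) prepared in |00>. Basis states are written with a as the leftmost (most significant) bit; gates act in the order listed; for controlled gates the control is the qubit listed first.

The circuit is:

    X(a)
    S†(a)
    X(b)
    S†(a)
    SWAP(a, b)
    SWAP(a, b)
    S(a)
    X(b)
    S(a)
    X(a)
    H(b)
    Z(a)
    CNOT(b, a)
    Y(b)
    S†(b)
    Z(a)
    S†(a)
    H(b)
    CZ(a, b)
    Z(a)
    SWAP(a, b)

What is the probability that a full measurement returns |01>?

Outcome |01> occurs with probability 1/4.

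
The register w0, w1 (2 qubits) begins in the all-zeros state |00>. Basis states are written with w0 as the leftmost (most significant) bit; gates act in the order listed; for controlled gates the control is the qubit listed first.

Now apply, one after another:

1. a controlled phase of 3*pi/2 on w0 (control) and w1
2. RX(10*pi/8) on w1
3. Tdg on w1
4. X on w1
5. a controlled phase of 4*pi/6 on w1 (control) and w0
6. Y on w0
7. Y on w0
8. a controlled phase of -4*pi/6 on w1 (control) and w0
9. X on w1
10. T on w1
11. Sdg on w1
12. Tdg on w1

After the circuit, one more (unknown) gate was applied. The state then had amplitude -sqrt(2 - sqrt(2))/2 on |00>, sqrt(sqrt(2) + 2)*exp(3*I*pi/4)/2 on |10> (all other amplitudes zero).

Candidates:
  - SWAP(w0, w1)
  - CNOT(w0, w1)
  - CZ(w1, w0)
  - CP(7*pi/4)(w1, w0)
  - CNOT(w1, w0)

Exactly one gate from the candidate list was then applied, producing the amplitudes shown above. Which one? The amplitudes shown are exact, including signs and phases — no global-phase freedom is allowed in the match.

It was SWAP(w0, w1) that produced the state shown. Key observation: the block from step 3 through step 10 cancels to the identity and can be dropped.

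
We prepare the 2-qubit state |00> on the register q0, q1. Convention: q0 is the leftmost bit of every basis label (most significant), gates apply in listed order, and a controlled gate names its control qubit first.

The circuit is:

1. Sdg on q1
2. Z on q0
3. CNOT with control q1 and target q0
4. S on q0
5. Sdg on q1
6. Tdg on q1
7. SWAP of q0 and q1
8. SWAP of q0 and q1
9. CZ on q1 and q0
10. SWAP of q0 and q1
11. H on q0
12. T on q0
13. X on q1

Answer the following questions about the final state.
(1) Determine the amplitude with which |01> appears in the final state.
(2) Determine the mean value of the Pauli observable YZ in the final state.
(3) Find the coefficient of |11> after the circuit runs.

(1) The final state's coefficient on |01> equals sqrt(2)/2.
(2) The expectation value of YZ is -sqrt(2)/2.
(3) The amplitude on |11> is sqrt(2)*exp(I*pi/4)/2.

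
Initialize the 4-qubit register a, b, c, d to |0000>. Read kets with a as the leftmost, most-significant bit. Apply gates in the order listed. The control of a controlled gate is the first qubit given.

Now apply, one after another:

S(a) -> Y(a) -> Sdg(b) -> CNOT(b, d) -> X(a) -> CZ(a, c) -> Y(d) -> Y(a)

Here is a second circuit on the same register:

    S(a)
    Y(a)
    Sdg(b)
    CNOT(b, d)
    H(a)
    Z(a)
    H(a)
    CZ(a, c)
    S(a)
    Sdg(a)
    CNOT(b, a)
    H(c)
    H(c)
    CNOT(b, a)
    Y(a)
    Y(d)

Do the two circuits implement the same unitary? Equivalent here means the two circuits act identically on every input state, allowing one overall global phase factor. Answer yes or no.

Yes: on every input state the two circuits agree up to one overall phase factor.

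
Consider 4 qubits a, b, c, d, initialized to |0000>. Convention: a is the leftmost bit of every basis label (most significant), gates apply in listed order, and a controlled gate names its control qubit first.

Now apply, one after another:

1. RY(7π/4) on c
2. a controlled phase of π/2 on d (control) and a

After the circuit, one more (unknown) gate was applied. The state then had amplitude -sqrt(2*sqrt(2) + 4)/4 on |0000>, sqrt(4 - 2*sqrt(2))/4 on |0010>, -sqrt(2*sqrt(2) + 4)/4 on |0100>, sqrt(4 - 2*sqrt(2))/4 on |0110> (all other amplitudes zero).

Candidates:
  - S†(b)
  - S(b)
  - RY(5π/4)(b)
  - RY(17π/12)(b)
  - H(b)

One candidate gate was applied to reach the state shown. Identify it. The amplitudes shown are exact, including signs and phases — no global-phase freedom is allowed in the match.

The unique candidate consistent with the amplitudes is H(b).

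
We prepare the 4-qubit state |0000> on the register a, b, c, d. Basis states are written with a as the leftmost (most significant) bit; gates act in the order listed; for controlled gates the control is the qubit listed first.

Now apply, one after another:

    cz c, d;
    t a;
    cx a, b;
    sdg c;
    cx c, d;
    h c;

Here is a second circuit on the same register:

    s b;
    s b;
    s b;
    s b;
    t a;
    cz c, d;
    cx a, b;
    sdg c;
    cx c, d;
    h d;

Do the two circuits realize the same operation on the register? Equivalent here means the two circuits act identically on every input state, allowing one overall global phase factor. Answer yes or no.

No — the two circuits implement different unitaries, even allowing a global phase.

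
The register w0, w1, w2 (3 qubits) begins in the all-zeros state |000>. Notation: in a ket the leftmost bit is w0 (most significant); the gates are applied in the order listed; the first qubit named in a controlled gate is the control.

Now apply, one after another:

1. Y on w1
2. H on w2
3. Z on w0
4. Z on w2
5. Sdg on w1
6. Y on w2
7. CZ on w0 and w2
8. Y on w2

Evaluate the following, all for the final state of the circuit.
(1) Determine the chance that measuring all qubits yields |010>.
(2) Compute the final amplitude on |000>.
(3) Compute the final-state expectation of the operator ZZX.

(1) A full measurement returns |010> with probability 1/2.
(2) |000> carries amplitude 0 in the final state.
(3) The expectation value of ZZX is 1.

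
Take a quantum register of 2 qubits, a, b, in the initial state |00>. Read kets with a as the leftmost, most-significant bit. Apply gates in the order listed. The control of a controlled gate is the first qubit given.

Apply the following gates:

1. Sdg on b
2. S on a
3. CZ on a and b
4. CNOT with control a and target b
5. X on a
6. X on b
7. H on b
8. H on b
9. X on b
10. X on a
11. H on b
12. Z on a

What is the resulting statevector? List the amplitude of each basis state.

The resulting statevector has amplitude sqrt(2)/2 on |00>, sqrt(2)/2 on |01>, 0 on |10>, 0 on |11>. Key observation: the block from step 5 through step 10 cancels to the identity and can be dropped.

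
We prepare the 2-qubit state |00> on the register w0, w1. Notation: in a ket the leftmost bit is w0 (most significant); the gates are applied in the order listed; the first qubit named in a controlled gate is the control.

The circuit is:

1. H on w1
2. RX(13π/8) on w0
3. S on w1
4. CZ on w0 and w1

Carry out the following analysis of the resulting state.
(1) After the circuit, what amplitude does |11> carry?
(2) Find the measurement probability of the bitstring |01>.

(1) The amplitude on |11> is -sqrt(2)*sin(3*pi/16)/2.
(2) The probability of measuring |01> is sqrt(2 - sqrt(2))/8 + 1/4.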